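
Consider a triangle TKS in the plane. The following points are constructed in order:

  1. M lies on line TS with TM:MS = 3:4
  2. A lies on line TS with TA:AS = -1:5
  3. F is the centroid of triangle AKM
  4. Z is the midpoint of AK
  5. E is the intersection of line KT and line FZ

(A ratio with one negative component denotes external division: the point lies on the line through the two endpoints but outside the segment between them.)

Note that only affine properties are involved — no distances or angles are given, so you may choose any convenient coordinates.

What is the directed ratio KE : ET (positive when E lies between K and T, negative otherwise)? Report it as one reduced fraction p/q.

Set T = (0, 0), K = (1, 0), S = (0, 1); any affine frame gives the same invariant.
1. M lies on line TS with TM:MS = 3:4 ⇒ M = (0, 3/7)
2. A lies on line TS with TA:AS = -1:5 ⇒ A = (0, -1/4)
3. F is the centroid of triangle AKM ⇒ F = (1/3, 5/84)
4. Z is the midpoint of AK ⇒ Z = (1/2, -1/8)
5. E is the intersection of line KT and line FZ ⇒ E = (12/31, 0)
E = K + t·(T−K) with t = 19/31, so KE:ET = t:(1−t) = 19/31:12/31

KE:ET = 19/12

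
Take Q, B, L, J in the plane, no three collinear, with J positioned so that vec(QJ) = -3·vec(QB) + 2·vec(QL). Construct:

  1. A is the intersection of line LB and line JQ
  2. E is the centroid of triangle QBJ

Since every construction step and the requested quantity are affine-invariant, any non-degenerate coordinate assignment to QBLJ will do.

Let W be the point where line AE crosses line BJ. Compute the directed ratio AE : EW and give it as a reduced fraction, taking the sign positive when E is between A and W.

Set Q = (0, 0), B = (1, 0), L = (0, 1), J = (-3, 2); any affine frame gives the same invariant.
1. A is the intersection of line LB and line JQ ⇒ A = (3, -2)
2. E is the centroid of triangle QBJ ⇒ E = (-2/3, 2/3)
line AE meets BJ at W = (-7/5, 6/5)
E = A + t·(W−A) with t = 5/6, so AE:EW = 5/6:1/6

AE:EW = 5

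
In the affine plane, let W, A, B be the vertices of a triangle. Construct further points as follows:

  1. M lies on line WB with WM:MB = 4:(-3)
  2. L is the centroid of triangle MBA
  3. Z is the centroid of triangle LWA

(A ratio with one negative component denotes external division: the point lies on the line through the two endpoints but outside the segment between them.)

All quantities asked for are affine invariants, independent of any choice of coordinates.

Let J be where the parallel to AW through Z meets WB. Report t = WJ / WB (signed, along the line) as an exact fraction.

Work in coordinates with W = (0, 0), A = (1, 0), B = (0, 1).
1. M lies on line WB with WM:MB = 4:(-3) ⇒ M = (0, 4)
2. L is the centroid of triangle MBA ⇒ L = (1/3, 5/3)
3. Z is the centroid of triangle LWA ⇒ Z = (4/9, 5/9)
through Z parallel to AW: direction (-1, 0); meets WB at J = (0, 5/9)
J = W + t·(B−W) with t = 5/9

t = 5/9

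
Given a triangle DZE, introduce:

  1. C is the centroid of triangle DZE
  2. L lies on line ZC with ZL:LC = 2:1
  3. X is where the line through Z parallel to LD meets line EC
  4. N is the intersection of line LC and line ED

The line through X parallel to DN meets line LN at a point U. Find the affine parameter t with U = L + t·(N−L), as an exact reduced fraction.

Work in coordinates with D = (0, 0), Z = (1, 0), E = (0, 1).
1. C is the centroid of triangle DZE ⇒ C = (1/3, 1/3)
2. L lies on line ZC with ZL:LC = 2:1 ⇒ L = (5/9, 2/9)
3. X is where the line through Z parallel to LD meets line EC ⇒ X = (7/12, -1/6)
4. N is the intersection of line LC and line ED ⇒ N = (0, 1/2)
through X parallel to DN: direction (0, 1/2); meets LN at U = (7/12, 5/24)
U = L + t·(N−L) with t = -1/20

t = -1/20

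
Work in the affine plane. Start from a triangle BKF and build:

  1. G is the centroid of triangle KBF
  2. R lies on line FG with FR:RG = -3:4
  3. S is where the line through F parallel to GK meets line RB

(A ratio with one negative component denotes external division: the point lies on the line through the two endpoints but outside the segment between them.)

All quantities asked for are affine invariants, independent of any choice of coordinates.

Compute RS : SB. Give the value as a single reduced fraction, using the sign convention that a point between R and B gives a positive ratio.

RS:SB = 3/2

Work in coordinates with B = (0, 0), K = (1, 0), F = (0, 1).
1. G is the centroid of triangle KBF ⇒ G = (1/3, 1/3)
2. R lies on line FG with FR:RG = -3:4 ⇒ R = (-1, 3)
3. S is where the line through F parallel to GK meets line RB ⇒ S = (-2/5, 6/5)
S = R + t·(B−R) with t = 3/5, so RS:SB = t:(1−t) = 3/5:2/5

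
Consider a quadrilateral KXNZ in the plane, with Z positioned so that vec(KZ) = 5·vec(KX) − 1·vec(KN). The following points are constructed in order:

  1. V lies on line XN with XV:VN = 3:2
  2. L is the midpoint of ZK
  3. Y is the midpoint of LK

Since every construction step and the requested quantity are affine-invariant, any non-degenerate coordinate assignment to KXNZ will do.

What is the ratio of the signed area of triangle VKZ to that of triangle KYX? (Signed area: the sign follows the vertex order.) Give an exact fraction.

[VKZ]:[KYX] = 68/5

Assign K = (0, 0), X = (1, 0), N = (0, 1), Z = (5, -1) — the answer is frame-independent, so this choice is without loss of generality.
1. V lies on line XN with XV:VN = 3:2 ⇒ V = (2/5, 3/5)
2. L is the midpoint of ZK ⇒ L = (5/2, -1/2)
3. Y is the midpoint of LK ⇒ Y = (5/4, -1/4)
2·[VKZ] = 17/5, 2·[KYX] = 1/4
[VKZ]:[KYX] = 17/5:1/4 = 68/5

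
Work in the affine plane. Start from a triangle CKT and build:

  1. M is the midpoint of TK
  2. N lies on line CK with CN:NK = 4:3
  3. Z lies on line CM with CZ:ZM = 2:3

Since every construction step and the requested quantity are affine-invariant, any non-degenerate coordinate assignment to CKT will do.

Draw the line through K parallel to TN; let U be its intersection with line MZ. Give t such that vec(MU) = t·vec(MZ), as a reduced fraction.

Set C = (0, 0), K = (1, 0), T = (0, 1); any affine frame gives the same invariant.
1. M is the midpoint of TK ⇒ M = (1/2, 1/2)
2. N lies on line CK with CN:NK = 4:3 ⇒ N = (4/7, 0)
3. Z lies on line CM with CZ:ZM = 2:3 ⇒ Z = (1/5, 1/5)
through K parallel to TN: direction (4/7, -1); meets MZ at U = (7/11, 7/11)
U = M + t·(Z−M) with t = -5/11

t = -5/11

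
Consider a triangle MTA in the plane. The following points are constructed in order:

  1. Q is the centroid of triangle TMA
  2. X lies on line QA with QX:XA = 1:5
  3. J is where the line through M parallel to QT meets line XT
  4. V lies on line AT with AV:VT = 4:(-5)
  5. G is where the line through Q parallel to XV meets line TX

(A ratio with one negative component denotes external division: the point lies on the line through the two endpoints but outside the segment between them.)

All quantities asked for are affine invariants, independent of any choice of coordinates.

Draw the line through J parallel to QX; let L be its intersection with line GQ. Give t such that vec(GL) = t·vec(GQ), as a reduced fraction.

t = 179/4

Choose coordinates M = (0, 0), T = (1, 0), A = (0, 1).
1. Q is the centroid of triangle TMA ⇒ Q = (1/3, 1/3)
2. X lies on line QA with QX:XA = 1:5 ⇒ X = (5/18, 4/9)
3. J is where the line through M parallel to QT meets line XT ⇒ J = (16/3, -8/3)
4. V lies on line AT with AV:VT = 4:(-5) ⇒ V = (-4, 5)
5. G is where the line through Q parallel to XV meets line TX ⇒ G = (73/450, 116/225)
through J parallel to QX: direction (-1/18, 1/9); meets GQ at L = (563/72, -275/36)
L = G + t·(Q−G) with t = 179/4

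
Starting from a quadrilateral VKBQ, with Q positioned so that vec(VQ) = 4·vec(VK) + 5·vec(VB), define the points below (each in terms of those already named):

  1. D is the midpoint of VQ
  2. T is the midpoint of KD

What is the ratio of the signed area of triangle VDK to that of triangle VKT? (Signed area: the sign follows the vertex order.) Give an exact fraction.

[VDK]:[VKT] = -2

Assign V = (0, 0), K = (1, 0), B = (0, 1), Q = (4, 5) — the answer is frame-independent, so this choice is without loss of generality.
1. D is the midpoint of VQ ⇒ D = (2, 5/2)
2. T is the midpoint of KD ⇒ T = (3/2, 5/4)
2·[VDK] = -5/2, 2·[VKT] = 5/4
[VDK]:[VKT] = -5/2:5/4 = -2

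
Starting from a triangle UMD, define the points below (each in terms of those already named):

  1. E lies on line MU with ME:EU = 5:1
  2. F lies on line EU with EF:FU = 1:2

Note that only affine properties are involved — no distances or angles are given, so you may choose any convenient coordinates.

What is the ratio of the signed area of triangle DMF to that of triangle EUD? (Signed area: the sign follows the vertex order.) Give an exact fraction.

[DMF]:[EUD] = 16/3

Assign U = (0, 0), M = (1, 0), D = (0, 1) — the answer is frame-independent, so this choice is without loss of generality.
1. E lies on line MU with ME:EU = 5:1 ⇒ E = (1/6, 0)
2. F lies on line EU with EF:FU = 1:2 ⇒ F = (1/9, 0)
2·[DMF] = -8/9, 2·[EUD] = -1/6
[DMF]:[EUD] = -8/9:-1/6 = 16/3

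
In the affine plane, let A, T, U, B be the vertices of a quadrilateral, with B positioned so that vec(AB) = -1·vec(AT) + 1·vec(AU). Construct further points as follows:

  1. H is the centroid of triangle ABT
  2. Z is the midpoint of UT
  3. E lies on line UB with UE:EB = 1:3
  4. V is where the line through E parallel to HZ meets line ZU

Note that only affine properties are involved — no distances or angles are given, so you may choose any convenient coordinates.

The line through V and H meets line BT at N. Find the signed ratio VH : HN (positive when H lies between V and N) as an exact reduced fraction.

Assign A = (0, 0), T = (1, 0), U = (0, 1), B = (-1, 1) — the answer is frame-independent, so this choice is without loss of generality.
1. H is the centroid of triangle ABT ⇒ H = (0, 1/3)
2. Z is the midpoint of UT ⇒ Z = (1/2, 1/2)
3. E lies on line UB with UE:EB = 1:3 ⇒ E = (-1/4, 1)
4. V is where the line through E parallel to HZ meets line ZU ⇒ V = (-1/16, 17/16)
line VH meets BT at N = (-1/67, 34/67)
H = V + t·(N−V) with t = 67/51, so VH:HN = 67/51:-16/51

VH:HN = -67/16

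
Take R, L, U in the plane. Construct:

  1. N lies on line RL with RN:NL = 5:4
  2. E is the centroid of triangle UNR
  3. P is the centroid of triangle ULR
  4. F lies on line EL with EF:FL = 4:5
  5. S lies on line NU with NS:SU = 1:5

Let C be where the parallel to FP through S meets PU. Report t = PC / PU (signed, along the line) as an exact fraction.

Choose coordinates R = (0, 0), L = (1, 0), U = (0, 1).
1. N lies on line RL with RN:NL = 5:4 ⇒ N = (5/9, 0)
2. E is the centroid of triangle UNR ⇒ E = (5/27, 1/3)
3. P is the centroid of triangle ULR ⇒ P = (1/3, 1/3)
4. F lies on line EL with EF:FL = 4:5 ⇒ F = (133/243, 5/27)
5. S lies on line NU with NS:SU = 1:5 ⇒ S = (25/54, 1/6)
through S parallel to FP: direction (-52/243, 4/27); meets PU at C = (20/51, 11/51)
C = P + t·(U−P) with t = -3/17

t = -3/17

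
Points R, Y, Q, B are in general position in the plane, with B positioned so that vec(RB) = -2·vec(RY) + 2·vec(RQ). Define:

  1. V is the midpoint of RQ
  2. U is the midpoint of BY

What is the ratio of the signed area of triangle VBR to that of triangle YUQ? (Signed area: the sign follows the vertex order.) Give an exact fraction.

Choose coordinates R = (0, 0), Y = (1, 0), Q = (0, 1), B = (-2, 2).
1. V is the midpoint of RQ ⇒ V = (0, 1/2)
2. U is the midpoint of BY ⇒ U = (-1/2, 1)
2·[VBR] = 1, 2·[YUQ] = -1/2
[VBR]:[YUQ] = 1:-1/2 = -2

[VBR]:[YUQ] = -2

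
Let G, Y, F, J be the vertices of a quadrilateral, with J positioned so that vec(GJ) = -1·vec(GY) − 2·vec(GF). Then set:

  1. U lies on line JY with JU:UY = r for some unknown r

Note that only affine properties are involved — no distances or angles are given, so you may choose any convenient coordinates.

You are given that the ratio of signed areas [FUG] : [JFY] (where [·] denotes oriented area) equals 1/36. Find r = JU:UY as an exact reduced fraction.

Work in coordinates with G = (0, 0), Y = (1, 0), F = (0, 1), J = (-1, -2).
1. With JU:UY = r, write λ = r/(r+1) so U = J + λ·(Y−J); U is affine-linear in λ
Every point depending on U is an affine combination of U and λ-independent points, so each such coordinate is linear in λ; the λ² term in each signed area is a multiple of (Y−J)×(Y−J) = 0, so 2·[FUG] and 2·[JFY] are each linear in λ. Evaluating at λ=0 and λ=1:
  2·[FUG] = -2·λ + 1,   2·[JFY] = -4
So [FUG]:[JFY] = (-2·λ + 1) / (-4). Setting this equal to 1/36:
  -2·λ + 1 = 1/36·(-4)  ⇒  λ = 5/9
Then r = λ/(1−λ) = (5/9)/(4/9) = 5/4. Check: with r = 5/4, U = (1/9, -8/9) and [FUG]:[JFY] = 1/36 as required.

r = 5/4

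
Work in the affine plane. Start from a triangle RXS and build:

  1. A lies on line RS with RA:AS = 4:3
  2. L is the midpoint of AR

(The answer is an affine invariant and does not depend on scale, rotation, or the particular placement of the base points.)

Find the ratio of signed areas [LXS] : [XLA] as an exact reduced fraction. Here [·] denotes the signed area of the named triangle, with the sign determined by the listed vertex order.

Set R = (0, 0), X = (1, 0), S = (0, 1); any affine frame gives the same invariant.
1. A lies on line RS with RA:AS = 4:3 ⇒ A = (0, 4/7)
2. L is the midpoint of AR ⇒ L = (0, 2/7)
2·[LXS] = 5/7, 2·[XLA] = -2/7
[LXS]:[XLA] = 5/7:-2/7 = -5/2

[LXS]:[XLA] = -5/2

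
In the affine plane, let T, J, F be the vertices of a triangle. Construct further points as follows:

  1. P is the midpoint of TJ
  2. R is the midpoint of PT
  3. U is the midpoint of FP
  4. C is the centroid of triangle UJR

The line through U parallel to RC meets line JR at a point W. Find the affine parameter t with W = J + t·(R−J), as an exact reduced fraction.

Assign T = (0, 0), J = (1, 0), F = (0, 1) — the answer is frame-independent, so this choice is without loss of generality.
1. P is the midpoint of TJ ⇒ P = (1/2, 0)
2. R is the midpoint of PT ⇒ R = (1/4, 0)
3. U is the midpoint of FP ⇒ U = (1/4, 1/2)
4. C is the centroid of triangle UJR ⇒ C = (1/2, 1/6)
through U parallel to RC: direction (1/4, 1/6); meets JR at W = (-1/2, 0)
W = J + t·(R−J) with t = 2

t = 2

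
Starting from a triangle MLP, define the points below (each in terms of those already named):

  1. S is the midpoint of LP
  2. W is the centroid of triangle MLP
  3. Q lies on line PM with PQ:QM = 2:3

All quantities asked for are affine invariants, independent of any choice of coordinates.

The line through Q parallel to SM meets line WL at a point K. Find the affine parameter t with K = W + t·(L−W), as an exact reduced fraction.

Choose coordinates M = (0, 0), L = (1, 0), P = (0, 1).
1. S is the midpoint of LP ⇒ S = (1/2, 1/2)
2. W is the centroid of triangle MLP ⇒ W = (1/3, 1/3)
3. Q lies on line PM with PQ:QM = 2:3 ⇒ Q = (0, 3/5)
through Q parallel to SM: direction (-1/2, -1/2); meets WL at K = (-1/15, 8/15)
K = W + t·(L−W) with t = -3/5

t = -3/5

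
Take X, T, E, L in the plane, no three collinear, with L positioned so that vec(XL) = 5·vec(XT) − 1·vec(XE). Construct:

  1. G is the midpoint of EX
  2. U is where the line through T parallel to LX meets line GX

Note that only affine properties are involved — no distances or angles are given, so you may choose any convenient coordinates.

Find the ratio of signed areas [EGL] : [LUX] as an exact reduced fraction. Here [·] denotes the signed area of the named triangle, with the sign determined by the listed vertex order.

Work in coordinates with X = (0, 0), T = (1, 0), E = (0, 1), L = (5, -1).
1. G is the midpoint of EX ⇒ G = (0, 1/2)
2. U is where the line through T parallel to LX meets line GX ⇒ U = (0, 1/5)
2·[EGL] = 5/2, 2·[LUX] = 1
[EGL]:[LUX] = 5/2:1 = 5/2

[EGL]:[LUX] = 5/2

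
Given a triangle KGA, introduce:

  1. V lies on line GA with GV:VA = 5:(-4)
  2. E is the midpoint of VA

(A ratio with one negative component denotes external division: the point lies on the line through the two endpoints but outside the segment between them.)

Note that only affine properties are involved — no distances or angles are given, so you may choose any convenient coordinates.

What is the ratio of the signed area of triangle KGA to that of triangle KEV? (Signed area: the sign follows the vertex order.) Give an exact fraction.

[KGA]:[KEV] = 1/2

Assign K = (0, 0), G = (1, 0), A = (0, 1) — the answer is frame-independent, so this choice is without loss of generality.
1. V lies on line GA with GV:VA = 5:(-4) ⇒ V = (-4, 5)
2. E is the midpoint of VA ⇒ E = (-2, 3)
2·[KGA] = 1, 2·[KEV] = 2
[KGA]:[KEV] = 1:2 = 1/2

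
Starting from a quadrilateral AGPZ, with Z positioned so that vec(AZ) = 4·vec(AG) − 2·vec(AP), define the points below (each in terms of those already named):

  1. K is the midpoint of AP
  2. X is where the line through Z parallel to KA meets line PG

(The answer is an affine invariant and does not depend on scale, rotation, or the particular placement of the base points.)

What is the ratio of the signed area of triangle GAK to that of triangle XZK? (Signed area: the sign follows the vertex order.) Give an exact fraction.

[GAK]:[XZK] = -1/8

Assign A = (0, 0), G = (1, 0), P = (0, 1), Z = (4, -2) — the answer is frame-independent, so this choice is without loss of generality.
1. K is the midpoint of AP ⇒ K = (0, 1/2)
2. X is where the line through Z parallel to KA meets line PG ⇒ X = (4, -3)
2·[GAK] = -1/2, 2·[XZK] = 4
[GAK]:[XZK] = -1/2:4 = -1/8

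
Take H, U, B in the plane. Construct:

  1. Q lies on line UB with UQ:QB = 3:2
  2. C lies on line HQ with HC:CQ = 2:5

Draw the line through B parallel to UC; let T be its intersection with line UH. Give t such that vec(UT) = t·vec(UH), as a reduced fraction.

Set H = (0, 0), U = (1, 0), B = (0, 1); any affine frame gives the same invariant.
1. Q lies on line UB with UQ:QB = 3:2 ⇒ Q = (2/5, 3/5)
2. C lies on line HQ with HC:CQ = 2:5 ⇒ C = (4/35, 6/35)
through B parallel to UC: direction (-31/35, 6/35); meets UH at T = (31/6, 0)
T = U + t·(H−U) with t = -25/6

t = -25/6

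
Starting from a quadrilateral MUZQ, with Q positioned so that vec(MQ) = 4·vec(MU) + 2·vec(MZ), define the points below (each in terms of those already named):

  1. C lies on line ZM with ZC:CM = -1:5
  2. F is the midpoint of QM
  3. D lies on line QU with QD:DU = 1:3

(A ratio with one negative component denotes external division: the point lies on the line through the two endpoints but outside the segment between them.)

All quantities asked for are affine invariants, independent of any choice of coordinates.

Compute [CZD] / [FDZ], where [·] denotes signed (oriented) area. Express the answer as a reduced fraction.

[CZD]:[FDZ] = 13/16

Assign M = (0, 0), U = (1, 0), Z = (0, 1), Q = (4, 2) — the answer is frame-independent, so this choice is without loss of generality.
1. C lies on line ZM with ZC:CM = -1:5 ⇒ C = (0, 5/4)
2. F is the midpoint of QM ⇒ F = (2, 1)
3. D lies on line QU with QD:DU = 1:3 ⇒ D = (13/4, 3/2)
2·[CZD] = 13/16, 2·[FDZ] = 1
[CZD]:[FDZ] = 13/16:1 = 13/16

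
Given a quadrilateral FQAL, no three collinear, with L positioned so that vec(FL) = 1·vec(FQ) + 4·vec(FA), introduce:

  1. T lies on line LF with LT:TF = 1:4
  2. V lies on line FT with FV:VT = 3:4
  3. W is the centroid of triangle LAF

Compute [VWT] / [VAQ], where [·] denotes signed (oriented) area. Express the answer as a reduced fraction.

[VWT]:[VAQ] = -16/75

Choose coordinates F = (0, 0), Q = (1, 0), A = (0, 1), L = (1, 4).
1. T lies on line LF with LT:TF = 1:4 ⇒ T = (4/5, 16/5)
2. V lies on line FT with FV:VT = 3:4 ⇒ V = (12/35, 48/35)
3. W is the centroid of triangle LAF ⇒ W = (1/3, 5/3)
2·[VWT] = -16/105, 2·[VAQ] = 5/7
[VWT]:[VAQ] = -16/105:5/7 = -16/75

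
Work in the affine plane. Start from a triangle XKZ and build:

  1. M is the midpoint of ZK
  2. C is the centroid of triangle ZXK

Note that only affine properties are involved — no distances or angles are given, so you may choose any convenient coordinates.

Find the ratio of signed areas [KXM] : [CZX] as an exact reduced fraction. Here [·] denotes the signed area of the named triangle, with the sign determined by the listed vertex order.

[KXM]:[CZX] = -3/2

Set X = (0, 0), K = (1, 0), Z = (0, 1); any affine frame gives the same invariant.
1. M is the midpoint of ZK ⇒ M = (1/2, 1/2)
2. C is the centroid of triangle ZXK ⇒ C = (1/3, 1/3)
2·[KXM] = -1/2, 2·[CZX] = 1/3
[KXM]:[CZX] = -1/2:1/3 = -3/2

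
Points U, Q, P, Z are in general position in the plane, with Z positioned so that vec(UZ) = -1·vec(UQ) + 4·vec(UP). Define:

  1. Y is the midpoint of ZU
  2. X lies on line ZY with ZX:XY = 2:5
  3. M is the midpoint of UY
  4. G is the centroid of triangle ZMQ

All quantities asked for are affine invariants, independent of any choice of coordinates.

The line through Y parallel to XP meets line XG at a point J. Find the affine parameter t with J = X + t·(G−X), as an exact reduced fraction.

Set U = (0, 0), Q = (1, 0), P = (0, 1), Z = (-1, 4); any affine frame gives the same invariant.
1. Y is the midpoint of ZU ⇒ Y = (-1/2, 2)
2. X lies on line ZY with ZX:XY = 2:5 ⇒ X = (-6/7, 24/7)
3. M is the midpoint of UY ⇒ M = (-1/4, 1)
4. G is the centroid of triangle ZMQ ⇒ G = (-1/12, 5/3)
through Y parallel to XP: direction (6/7, -17/7); meets XG at J = (-697/434, 1114/217)
J = X + t·(G−X) with t = -30/31

t = -30/31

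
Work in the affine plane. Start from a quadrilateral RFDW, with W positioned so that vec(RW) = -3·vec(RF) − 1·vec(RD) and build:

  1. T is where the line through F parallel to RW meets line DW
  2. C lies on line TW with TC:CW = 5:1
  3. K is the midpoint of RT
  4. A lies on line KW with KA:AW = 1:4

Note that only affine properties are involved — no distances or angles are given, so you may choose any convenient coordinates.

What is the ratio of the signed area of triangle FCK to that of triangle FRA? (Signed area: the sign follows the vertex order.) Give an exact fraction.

Work in coordinates with R = (0, 0), F = (1, 0), D = (0, 1), W = (-3, -1).
1. T is where the line through F parallel to RW meets line DW ⇒ T = (-4, -5/3)
2. C lies on line TW with TC:CW = 5:1 ⇒ C = (-19/6, -10/9)
3. K is the midpoint of RT ⇒ K = (-2, -5/6)
4. A lies on line KW with KA:AW = 1:4 ⇒ A = (-11/5, -13/15)
2·[FCK] = 5/36, 2·[FRA] = 13/15
[FCK]:[FRA] = 5/36:13/15 = 25/156

[FCK]:[FRA] = 25/156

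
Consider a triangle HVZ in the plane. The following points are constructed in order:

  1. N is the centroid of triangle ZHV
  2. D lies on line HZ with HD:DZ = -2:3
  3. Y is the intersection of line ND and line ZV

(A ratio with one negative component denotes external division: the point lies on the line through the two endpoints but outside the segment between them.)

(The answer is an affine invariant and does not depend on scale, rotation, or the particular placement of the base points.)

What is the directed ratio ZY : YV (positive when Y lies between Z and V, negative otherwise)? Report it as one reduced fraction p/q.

Choose coordinates H = (0, 0), V = (1, 0), Z = (0, 1).
1. N is the centroid of triangle ZHV ⇒ N = (1/3, 1/3)
2. D lies on line HZ with HD:DZ = -2:3 ⇒ D = (0, -2)
3. Y is the intersection of line ND and line ZV ⇒ Y = (3/8, 5/8)
Y = Z + t·(V−Z) with t = 3/8, so ZY:YV = t:(1−t) = 3/8:5/8

ZY:YV = 3/5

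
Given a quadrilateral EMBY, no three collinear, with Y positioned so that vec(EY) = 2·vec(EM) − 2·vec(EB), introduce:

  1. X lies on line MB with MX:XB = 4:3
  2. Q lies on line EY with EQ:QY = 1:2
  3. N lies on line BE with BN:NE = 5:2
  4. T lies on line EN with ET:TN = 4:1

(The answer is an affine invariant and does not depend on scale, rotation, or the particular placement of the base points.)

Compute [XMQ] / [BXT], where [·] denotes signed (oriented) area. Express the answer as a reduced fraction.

[XMQ]:[BXT] = 140/81

Work in coordinates with E = (0, 0), M = (1, 0), B = (0, 1), Y = (2, -2).
1. X lies on line MB with MX:XB = 4:3 ⇒ X = (3/7, 4/7)
2. Q lies on line EY with EQ:QY = 1:2 ⇒ Q = (2/3, -2/3)
3. N lies on line BE with BN:NE = 5:2 ⇒ N = (0, 2/7)
4. T lies on line EN with ET:TN = 4:1 ⇒ T = (0, 8/35)
2·[XMQ] = -4/7, 2·[BXT] = -81/245
[XMQ]:[BXT] = -4/7:-81/245 = 140/81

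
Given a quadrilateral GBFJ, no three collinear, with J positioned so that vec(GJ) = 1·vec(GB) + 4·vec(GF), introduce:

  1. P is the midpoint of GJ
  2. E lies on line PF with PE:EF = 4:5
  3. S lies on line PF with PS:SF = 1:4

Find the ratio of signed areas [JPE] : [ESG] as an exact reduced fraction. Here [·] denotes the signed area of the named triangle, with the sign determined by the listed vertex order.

[JPE]:[ESG] = 20/11

Choose coordinates G = (0, 0), B = (1, 0), F = (0, 1), J = (1, 4).
1. P is the midpoint of GJ ⇒ P = (1/2, 2)
2. E lies on line PF with PE:EF = 4:5 ⇒ E = (5/18, 14/9)
3. S lies on line PF with PS:SF = 1:4 ⇒ S = (2/5, 9/5)
2·[JPE] = -2/9, 2·[ESG] = -11/90
[JPE]:[ESG] = -2/9:-11/90 = 20/11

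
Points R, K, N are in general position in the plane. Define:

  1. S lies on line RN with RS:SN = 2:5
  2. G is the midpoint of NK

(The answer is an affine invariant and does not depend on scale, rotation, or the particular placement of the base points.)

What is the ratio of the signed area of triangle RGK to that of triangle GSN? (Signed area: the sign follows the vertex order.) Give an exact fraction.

[RGK]:[GSN] = 7/5

Choose coordinates R = (0, 0), K = (1, 0), N = (0, 1).
1. S lies on line RN with RS:SN = 2:5 ⇒ S = (0, 2/7)
2. G is the midpoint of NK ⇒ G = (1/2, 1/2)
2·[RGK] = -1/2, 2·[GSN] = -5/14
[RGK]:[GSN] = -1/2:-5/14 = 7/5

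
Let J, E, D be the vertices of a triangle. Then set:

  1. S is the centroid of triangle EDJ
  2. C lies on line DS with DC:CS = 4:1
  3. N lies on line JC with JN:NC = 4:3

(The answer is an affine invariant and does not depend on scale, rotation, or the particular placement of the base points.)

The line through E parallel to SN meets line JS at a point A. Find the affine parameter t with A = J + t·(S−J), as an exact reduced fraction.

t = -7/4

Work in coordinates with J = (0, 0), E = (1, 0), D = (0, 1).
1. S is the centroid of triangle EDJ ⇒ S = (1/3, 1/3)
2. C lies on line DS with DC:CS = 4:1 ⇒ C = (4/15, 7/15)
3. N lies on line JC with JN:NC = 4:3 ⇒ N = (16/105, 4/15)
through E parallel to SN: direction (-19/105, -1/15); meets JS at A = (-7/12, -7/12)
A = J + t·(S−J) with t = -7/4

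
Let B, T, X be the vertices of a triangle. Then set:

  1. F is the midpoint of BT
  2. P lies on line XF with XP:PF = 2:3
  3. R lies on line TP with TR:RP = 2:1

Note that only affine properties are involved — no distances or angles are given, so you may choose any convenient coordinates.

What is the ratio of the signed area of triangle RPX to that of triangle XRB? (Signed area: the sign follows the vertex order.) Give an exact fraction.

[RPX]:[XRB] = 1/7

Choose coordinates B = (0, 0), T = (1, 0), X = (0, 1).
1. F is the midpoint of BT ⇒ F = (1/2, 0)
2. P lies on line XF with XP:PF = 2:3 ⇒ P = (1/5, 3/5)
3. R lies on line TP with TR:RP = 2:1 ⇒ R = (7/15, 2/5)
2·[RPX] = -1/15, 2·[XRB] = -7/15
[RPX]:[XRB] = -1/15:-7/15 = 1/7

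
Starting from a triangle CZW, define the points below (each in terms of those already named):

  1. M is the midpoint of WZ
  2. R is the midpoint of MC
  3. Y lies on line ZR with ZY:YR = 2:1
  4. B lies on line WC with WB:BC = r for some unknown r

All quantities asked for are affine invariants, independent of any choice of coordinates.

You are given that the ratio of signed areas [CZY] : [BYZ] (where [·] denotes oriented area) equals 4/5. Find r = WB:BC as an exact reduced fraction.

r = 1/3

Assign C = (0, 0), Z = (1, 0), W = (0, 1) — the answer is frame-independent, so this choice is without loss of generality.
1. M is the midpoint of WZ ⇒ M = (1/2, 1/2)
2. R is the midpoint of MC ⇒ R = (1/4, 1/4)
3. Y lies on line ZR with ZY:YR = 2:1 ⇒ Y = (1/2, 1/6)
4. With WB:BC = r, write λ = r/(r+1) so B = W + λ·(C−W); B is affine-linear in λ
Every point depending on B is an affine combination of B and λ-independent points, so each such coordinate is linear in λ; the λ² term in each signed area is a multiple of (C−W)×(C−W) = 0, so 2·[CZY] and 2·[BYZ] are each linear in λ. Evaluating at λ=0 and λ=1:
  2·[CZY] = 1/6,   2·[BYZ] = -1/2·λ + 1/3
So [CZY]:[BYZ] = (1/6) / (-1/2·λ + 1/3). Setting this equal to 4/5:
  1/6 = 4/5·(-1/2·λ + 1/3)  ⇒  λ = 1/4
Then r = λ/(1−λ) = (1/4)/(3/4) = 1/3. Check: with r = 1/3, B = (0, 3/4) and [CZY]:[BYZ] = 4/5 as required.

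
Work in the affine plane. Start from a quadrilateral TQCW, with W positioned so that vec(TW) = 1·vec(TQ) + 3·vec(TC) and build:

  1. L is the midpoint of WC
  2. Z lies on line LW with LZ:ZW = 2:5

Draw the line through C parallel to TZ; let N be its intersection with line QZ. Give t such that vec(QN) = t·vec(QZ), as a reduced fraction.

t = 41/32

Choose coordinates T = (0, 0), Q = (1, 0), C = (0, 1), W = (1, 3).
1. L is the midpoint of WC ⇒ L = (1/2, 2)
2. Z lies on line LW with LZ:ZW = 2:5 ⇒ Z = (9/14, 16/7)
through C parallel to TZ: direction (9/14, 16/7); meets QZ at N = (243/448, 41/14)
N = Q + t·(Z−Q) with t = 41/32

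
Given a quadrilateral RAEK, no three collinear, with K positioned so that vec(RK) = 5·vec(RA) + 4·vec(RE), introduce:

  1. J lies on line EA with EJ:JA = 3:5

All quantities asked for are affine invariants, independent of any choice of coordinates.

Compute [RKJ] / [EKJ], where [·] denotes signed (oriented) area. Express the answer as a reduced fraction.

[RKJ]:[EKJ] = -13/24

Work in coordinates with R = (0, 0), A = (1, 0), E = (0, 1), K = (5, 4).
1. J lies on line EA with EJ:JA = 3:5 ⇒ J = (3/8, 5/8)
2·[RKJ] = 13/8, 2·[EKJ] = -3
[RKJ]:[EKJ] = 13/8:-3 = -13/24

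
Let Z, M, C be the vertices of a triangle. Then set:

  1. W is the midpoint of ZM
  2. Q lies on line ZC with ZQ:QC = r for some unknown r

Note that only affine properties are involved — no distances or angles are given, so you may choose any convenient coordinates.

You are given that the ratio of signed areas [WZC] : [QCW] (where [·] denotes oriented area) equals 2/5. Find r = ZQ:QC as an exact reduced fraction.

r = -3/5

Assign Z = (0, 0), M = (1, 0), C = (0, 1) — the answer is frame-independent, so this choice is without loss of generality.
1. W is the midpoint of ZM ⇒ W = (1/2, 0)
2. With ZQ:QC = r, write λ = r/(r+1) so Q = Z + λ·(C−Z); Q is affine-linear in λ
Every point depending on Q is an affine combination of Q and λ-independent points, so each such coordinate is linear in λ; the λ² term in each signed area is a multiple of (C−Z)×(C−Z) = 0, so 2·[WZC] and 2·[QCW] are each linear in λ. Evaluating at λ=0 and λ=1:
  2·[WZC] = -1/2,   2·[QCW] = 1/2·λ − 1/2
So [WZC]:[QCW] = (-1/2) / (1/2·λ − 1/2). Setting this equal to 2/5:
  -1/2 = 2/5·(1/2·λ − 1/2)  ⇒  λ = -3/2
Then r = λ/(1−λ) = (-3/2)/(5/2) = -3/5. Check: with r = -3/5, Q = (0, -3/2) and [WZC]:[QCW] = 2/5 as required.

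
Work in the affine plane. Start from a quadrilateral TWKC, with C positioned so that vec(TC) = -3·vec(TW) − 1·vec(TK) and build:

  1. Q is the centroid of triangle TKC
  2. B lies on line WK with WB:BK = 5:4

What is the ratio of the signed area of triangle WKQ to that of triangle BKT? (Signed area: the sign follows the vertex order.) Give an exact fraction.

[WKQ]:[BKT] = 9/2

Work in coordinates with T = (0, 0), W = (1, 0), K = (0, 1), C = (-3, -1).
1. Q is the centroid of triangle TKC ⇒ Q = (-1, 0)
2. B lies on line WK with WB:BK = 5:4 ⇒ B = (4/9, 5/9)
2·[WKQ] = 2, 2·[BKT] = 4/9
[WKQ]:[BKT] = 2:4/9 = 9/2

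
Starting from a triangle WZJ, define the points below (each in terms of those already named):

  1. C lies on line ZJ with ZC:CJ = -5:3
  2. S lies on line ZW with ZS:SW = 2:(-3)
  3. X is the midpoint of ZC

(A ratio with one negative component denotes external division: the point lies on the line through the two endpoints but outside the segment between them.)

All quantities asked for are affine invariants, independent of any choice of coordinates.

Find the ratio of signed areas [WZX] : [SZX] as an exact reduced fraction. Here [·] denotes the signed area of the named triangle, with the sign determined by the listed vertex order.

Choose coordinates W = (0, 0), Z = (1, 0), J = (0, 1).
1. C lies on line ZJ with ZC:CJ = -5:3 ⇒ C = (-3/2, 5/2)
2. S lies on line ZW with ZS:SW = 2:(-3) ⇒ S = (3, 0)
3. X is the midpoint of ZC ⇒ X = (-1/4, 5/4)
2·[WZX] = 5/4, 2·[SZX] = -5/2
[WZX]:[SZX] = 5/4:-5/2 = -1/2

[WZX]:[SZX] = -1/2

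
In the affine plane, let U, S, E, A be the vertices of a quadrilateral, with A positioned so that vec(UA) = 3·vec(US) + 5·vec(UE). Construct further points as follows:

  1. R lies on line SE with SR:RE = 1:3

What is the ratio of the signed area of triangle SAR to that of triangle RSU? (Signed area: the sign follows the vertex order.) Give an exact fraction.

[SAR]:[RSU] = -7

Choose coordinates U = (0, 0), S = (1, 0), E = (0, 1), A = (3, 5).
1. R lies on line SE with SR:RE = 1:3 ⇒ R = (3/4, 1/4)
2·[SAR] = 7/4, 2·[RSU] = -1/4
[SAR]:[RSU] = 7/4:-1/4 = -7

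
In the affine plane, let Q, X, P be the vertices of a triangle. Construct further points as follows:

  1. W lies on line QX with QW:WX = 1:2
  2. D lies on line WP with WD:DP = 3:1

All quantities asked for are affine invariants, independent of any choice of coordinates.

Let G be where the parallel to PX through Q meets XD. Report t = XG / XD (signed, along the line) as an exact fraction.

t = 6

Work in coordinates with Q = (0, 0), X = (1, 0), P = (0, 1).
1. W lies on line QX with QW:WX = 1:2 ⇒ W = (1/3, 0)
2. D lies on line WP with WD:DP = 3:1 ⇒ D = (1/12, 3/4)
through Q parallel to PX: direction (1, -1); meets XD at G = (-9/2, 9/2)
G = X + t·(D−X) with t = 6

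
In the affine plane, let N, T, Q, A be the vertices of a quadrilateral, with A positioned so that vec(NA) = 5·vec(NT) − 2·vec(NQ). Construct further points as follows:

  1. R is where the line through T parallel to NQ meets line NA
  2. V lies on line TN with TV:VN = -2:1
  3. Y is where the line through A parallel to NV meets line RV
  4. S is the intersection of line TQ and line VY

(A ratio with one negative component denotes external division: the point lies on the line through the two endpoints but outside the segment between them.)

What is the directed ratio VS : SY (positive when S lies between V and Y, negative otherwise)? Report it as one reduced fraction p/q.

Set N = (0, 0), T = (1, 0), Q = (0, 1), A = (5, -2); any affine frame gives the same invariant.
1. R is where the line through T parallel to NQ meets line NA ⇒ R = (1, -2/5)
2. V lies on line TN with TV:VN = -2:1 ⇒ V = (-1, 0)
3. Y is where the line through A parallel to NV meets line RV ⇒ Y = (9, -2)
4. S is the intersection of line TQ and line VY ⇒ S = (3/2, -1/2)
S = V + t·(Y−V) with t = 1/4, so VS:SY = t:(1−t) = 1/4:3/4

VS:SY = 1/3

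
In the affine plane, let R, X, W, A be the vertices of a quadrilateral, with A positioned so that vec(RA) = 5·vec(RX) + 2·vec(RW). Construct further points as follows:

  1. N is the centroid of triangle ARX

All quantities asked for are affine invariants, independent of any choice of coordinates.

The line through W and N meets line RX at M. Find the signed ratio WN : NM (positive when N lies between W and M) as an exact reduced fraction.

Work in coordinates with R = (0, 0), X = (1, 0), W = (0, 1), A = (5, 2).
1. N is the centroid of triangle ARX ⇒ N = (2, 2/3)
line WN meets RX at M = (6, 0)
N = W + t·(M−W) with t = 1/3, so WN:NM = 1/3:2/3

WN:NM = 1/2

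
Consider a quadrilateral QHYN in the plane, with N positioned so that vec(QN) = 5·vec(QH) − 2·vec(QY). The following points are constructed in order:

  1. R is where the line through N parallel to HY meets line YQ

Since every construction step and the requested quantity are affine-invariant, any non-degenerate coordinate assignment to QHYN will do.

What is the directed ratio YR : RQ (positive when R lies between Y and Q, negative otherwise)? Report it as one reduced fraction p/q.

Assign Q = (0, 0), H = (1, 0), Y = (0, 1), N = (5, -2) — the answer is frame-independent, so this choice is without loss of generality.
1. R is where the line through N parallel to HY meets line YQ ⇒ R = (0, 3)
R = Y + t·(Q−Y) with t = -2, so YR:RQ = t:(1−t) = -2:3

YR:RQ = -2/3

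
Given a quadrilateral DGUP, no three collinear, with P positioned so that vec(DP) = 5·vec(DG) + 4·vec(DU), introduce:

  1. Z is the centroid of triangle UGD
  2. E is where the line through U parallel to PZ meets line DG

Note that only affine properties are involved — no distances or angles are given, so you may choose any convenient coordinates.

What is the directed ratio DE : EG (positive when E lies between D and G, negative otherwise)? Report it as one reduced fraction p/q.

DE:EG = -14/25

Work in coordinates with D = (0, 0), G = (1, 0), U = (0, 1), P = (5, 4).
1. Z is the centroid of triangle UGD ⇒ Z = (1/3, 1/3)
2. E is where the line through U parallel to PZ meets line DG ⇒ E = (-14/11, 0)
E = D + t·(G−D) with t = -14/11, so DE:EG = t:(1−t) = -14/11:25/11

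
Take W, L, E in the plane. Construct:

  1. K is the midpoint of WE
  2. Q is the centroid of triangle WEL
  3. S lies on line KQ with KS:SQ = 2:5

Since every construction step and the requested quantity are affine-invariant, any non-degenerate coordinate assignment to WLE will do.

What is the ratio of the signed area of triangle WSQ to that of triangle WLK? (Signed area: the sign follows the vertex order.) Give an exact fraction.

[WSQ]:[WLK] = -5/21

Assign W = (0, 0), L = (1, 0), E = (0, 1) — the answer is frame-independent, so this choice is without loss of generality.
1. K is the midpoint of WE ⇒ K = (0, 1/2)
2. Q is the centroid of triangle WEL ⇒ Q = (1/3, 1/3)
3. S lies on line KQ with KS:SQ = 2:5 ⇒ S = (2/21, 19/42)
2·[WSQ] = -5/42, 2·[WLK] = 1/2
[WSQ]:[WLK] = -5/42:1/2 = -5/21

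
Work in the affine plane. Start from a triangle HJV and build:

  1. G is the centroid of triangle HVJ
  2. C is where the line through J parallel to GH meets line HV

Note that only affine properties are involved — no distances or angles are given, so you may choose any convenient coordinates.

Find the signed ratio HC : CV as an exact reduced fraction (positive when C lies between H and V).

HC:CV = -1/2

Set H = (0, 0), J = (1, 0), V = (0, 1); any affine frame gives the same invariant.
1. G is the centroid of triangle HVJ ⇒ G = (1/3, 1/3)
2. C is where the line through J parallel to GH meets line HV ⇒ C = (0, -1)
C = H + t·(V−H) with t = -1, so HC:CV = t:(1−t) = -1:2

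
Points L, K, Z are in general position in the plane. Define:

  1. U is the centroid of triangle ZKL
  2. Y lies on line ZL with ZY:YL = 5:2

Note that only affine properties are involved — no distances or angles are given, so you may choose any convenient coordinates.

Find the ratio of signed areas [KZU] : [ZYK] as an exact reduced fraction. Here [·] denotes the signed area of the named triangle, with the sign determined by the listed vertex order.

Work in coordinates with L = (0, 0), K = (1, 0), Z = (0, 1).
1. U is the centroid of triangle ZKL ⇒ U = (1/3, 1/3)
2. Y lies on line ZL with ZY:YL = 5:2 ⇒ Y = (0, 2/7)
2·[KZU] = 1/3, 2·[ZYK] = 5/7
[KZU]:[ZYK] = 1/3:5/7 = 7/15

[KZU]:[ZYK] = 7/15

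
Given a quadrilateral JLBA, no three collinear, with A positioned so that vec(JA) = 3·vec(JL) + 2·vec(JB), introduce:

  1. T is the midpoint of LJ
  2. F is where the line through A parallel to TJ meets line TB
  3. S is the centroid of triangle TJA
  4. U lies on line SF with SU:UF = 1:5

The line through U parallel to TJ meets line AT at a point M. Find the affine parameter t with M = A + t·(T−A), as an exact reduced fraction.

t = 5/9

Set J = (0, 0), L = (1, 0), B = (0, 1), A = (3, 2); any affine frame gives the same invariant.
1. T is the midpoint of LJ ⇒ T = (1/2, 0)
2. F is where the line through A parallel to TJ meets line TB ⇒ F = (-1/2, 2)
3. S is the centroid of triangle TJA ⇒ S = (7/6, 2/3)
4. U lies on line SF with SU:UF = 1:5 ⇒ U = (8/9, 8/9)
through U parallel to TJ: direction (-1/2, 0); meets AT at M = (29/18, 8/9)
M = A + t·(T−A) with t = 5/9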